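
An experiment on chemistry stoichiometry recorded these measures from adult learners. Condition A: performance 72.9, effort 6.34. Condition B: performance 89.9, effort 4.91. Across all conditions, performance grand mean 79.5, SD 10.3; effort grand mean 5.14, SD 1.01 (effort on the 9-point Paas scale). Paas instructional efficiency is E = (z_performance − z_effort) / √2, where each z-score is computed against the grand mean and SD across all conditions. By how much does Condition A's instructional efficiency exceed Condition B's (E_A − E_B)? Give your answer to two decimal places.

Condition A: z_P = (72.9 − 79.5)/10.3 = -0.6408; z_E = (6.34 − 5.14)/1.01 = 1.1881; E_A = (-0.6408 − 1.1881)/√2 = -1.2932.
Condition B: z_P = (89.9 − 79.5)/10.3 = 1.0097; z_E = (4.91 − 5.14)/1.01 = -0.2277; E_B = (1.0097 − (-0.2277))/√2 = 0.8750.
E_A − E_B = -1.2932 − 0.8750 = -2.1682 ≈ -2.17.

-2.17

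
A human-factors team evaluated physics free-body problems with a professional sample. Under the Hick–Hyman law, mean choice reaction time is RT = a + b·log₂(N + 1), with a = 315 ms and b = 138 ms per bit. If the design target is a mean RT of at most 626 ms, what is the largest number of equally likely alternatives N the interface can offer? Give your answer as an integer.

Set 315 + 138·log₂(N + 1) ≤ 626.
log₂(N + 1) ≤ (626 − 315) / 138 = 2.2536.
N + 1 ≤ 2^2.2536 = 4.7687.
N ≤ 3.7687, so the largest integer N is 3.

3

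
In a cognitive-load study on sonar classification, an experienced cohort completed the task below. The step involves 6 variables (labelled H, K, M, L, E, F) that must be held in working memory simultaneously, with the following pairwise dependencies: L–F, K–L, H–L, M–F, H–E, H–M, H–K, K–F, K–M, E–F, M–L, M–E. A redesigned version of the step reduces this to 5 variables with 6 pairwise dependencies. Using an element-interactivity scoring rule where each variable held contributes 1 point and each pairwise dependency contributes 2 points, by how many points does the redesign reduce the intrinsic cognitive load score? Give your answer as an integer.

13

Original: 6 × 1 + 12 × 2 = 6 + 24 = 30.
Redesigned: 5 × 1 + 6 × 2 = 5 + 12 = 17.
Reduction = 30 − 17 = 13.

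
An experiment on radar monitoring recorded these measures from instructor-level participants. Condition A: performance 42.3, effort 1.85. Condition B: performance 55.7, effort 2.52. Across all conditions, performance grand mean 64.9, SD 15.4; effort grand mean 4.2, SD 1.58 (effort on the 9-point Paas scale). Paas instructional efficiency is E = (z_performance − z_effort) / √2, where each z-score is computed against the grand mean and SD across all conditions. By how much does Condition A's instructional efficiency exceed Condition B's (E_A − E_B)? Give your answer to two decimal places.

-0.32

Condition A: z_P = (42.3 − 64.9)/15.4 = -1.4675; z_E = (1.85 − 4.2)/1.58 = -1.4873; E_A = (-1.4675 − (-1.4873))/√2 = 0.0140.
Condition B: z_P = (55.7 − 64.9)/15.4 = -0.5974; z_E = (2.52 − 4.2)/1.58 = -1.0633; E_B = (-0.5974 − (-1.0633))/√2 = 0.3294.
E_A − E_B = 0.0140 − 0.3294 = -0.3154 ≈ -0.32.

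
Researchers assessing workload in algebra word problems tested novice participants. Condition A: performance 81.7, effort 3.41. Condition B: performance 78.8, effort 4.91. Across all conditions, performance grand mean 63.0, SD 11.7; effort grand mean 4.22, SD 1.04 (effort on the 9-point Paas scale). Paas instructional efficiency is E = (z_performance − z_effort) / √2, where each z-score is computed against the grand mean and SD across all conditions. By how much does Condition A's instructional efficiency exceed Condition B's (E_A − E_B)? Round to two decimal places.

1.20

Condition A: z_P = (81.7 − 63.0)/11.7 = 1.5983; z_E = (3.41 − 4.22)/1.04 = -0.7788; E_A = (1.5983 − (-0.7788))/√2 = 1.6809.
Condition B: z_P = (78.8 − 63.0)/11.7 = 1.3504; z_E = (4.91 − 4.22)/1.04 = 0.6635; E_B = (1.3504 − 0.6635)/√2 = 0.4857.
E_A − E_B = 1.6809 − 0.4857 = 1.1952 ≈ 1.20.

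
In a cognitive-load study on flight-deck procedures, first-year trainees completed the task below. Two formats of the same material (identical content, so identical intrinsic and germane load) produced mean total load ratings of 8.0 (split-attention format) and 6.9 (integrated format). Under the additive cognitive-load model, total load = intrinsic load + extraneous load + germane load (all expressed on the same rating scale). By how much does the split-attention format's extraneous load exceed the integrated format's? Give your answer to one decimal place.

Intrinsic and germane load are equal across formats, so the difference in total load equals the difference in extraneous load.
Extraneous-load difference = 8.0 − 6.9 = 1.1.

1.1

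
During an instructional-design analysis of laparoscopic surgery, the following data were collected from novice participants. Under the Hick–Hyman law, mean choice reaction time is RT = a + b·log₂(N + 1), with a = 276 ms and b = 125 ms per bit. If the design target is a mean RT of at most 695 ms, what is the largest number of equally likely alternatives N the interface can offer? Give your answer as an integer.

Set 276 + 125·log₂(N + 1) ≤ 695.
log₂(N + 1) ≤ (695 − 276) / 125 = 3.3520.
N + 1 ≤ 2^3.3520 = 10.2106.
N ≤ 9.2106, so the largest integer N is 9.

9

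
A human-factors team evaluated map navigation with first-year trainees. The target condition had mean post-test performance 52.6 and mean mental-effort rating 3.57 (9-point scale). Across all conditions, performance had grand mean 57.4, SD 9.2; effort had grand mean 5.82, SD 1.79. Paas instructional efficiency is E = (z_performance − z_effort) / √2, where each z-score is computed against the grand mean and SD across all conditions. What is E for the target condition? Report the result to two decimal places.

0.52

z_performance = (52.6 − 57.4) / 9.2 = -4.8000 / 9.2 = -0.5217.
z_effort = (3.57 − 5.82) / 1.79 = -2.2500 / 1.79 = -1.2570.
z_P − z_E = -0.5217 − (-1.2570) = 0.7353.
E = 0.7353 / √2 = 0.7353 / 1.41421 = 0.5199 ≈ 0.52.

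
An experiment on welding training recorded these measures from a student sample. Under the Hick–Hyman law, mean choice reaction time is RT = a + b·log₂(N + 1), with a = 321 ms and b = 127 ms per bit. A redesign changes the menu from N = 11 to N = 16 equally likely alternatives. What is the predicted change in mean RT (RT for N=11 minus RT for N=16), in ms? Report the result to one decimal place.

RT(11) = 321 + 127·log₂(12) = 321 + 127·3.5850 = 776.2950 ms.
RT(16) = 321 + 127·log₂(17) = 321 + 127·4.0875 = 840.1125 ms.
Difference = 776.2950 − 840.1125 = -63.8175 ≈ -63.8 ms.

-63.8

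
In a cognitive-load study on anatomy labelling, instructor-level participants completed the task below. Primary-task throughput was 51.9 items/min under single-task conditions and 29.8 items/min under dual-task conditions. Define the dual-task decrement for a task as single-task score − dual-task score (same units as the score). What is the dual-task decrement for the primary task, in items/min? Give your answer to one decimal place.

22.1

Decrement = 51.9 − 29.8 = 22.1000 items/min ≈ 22.1 items/min.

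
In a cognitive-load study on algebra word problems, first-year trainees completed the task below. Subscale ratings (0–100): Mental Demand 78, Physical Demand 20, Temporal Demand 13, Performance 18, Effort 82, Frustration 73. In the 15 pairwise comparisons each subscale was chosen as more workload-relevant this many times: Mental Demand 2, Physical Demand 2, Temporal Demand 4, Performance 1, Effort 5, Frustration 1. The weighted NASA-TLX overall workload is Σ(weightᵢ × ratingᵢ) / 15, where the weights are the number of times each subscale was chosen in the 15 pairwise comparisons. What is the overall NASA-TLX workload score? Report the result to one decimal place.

The tallies are the weights (they sum to 15).
Weighted sum = 2·78 + 2·20 + 4·13 + 1·18 + 5·82 + 1·73
            = 156 + 40 + 52 + 18 + 410 + 73 = 749.
Overall workload = 749 / 15 = 49.9333 ≈ 49.9.

49.9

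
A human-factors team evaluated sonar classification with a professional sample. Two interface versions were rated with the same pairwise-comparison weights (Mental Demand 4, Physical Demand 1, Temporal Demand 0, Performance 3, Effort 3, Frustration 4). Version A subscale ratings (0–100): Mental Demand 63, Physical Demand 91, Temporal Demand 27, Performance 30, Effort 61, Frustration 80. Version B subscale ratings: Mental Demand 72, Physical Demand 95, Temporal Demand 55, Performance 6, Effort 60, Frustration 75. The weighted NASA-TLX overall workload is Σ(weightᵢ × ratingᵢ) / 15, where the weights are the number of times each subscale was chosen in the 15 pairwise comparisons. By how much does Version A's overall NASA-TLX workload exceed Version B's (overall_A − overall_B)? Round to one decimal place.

3.7

Version A weighted sum = 4·63 + 1·91 + 0·27 + 3·30 + 3·61 + 4·80 = 252 + 91 + 0 + 90 + 183 + 320 = 936; overall_A = 936/15 = 62.4000.
Version B weighted sum = 4·72 + 1·95 + 0·55 + 3·6 + 3·60 + 4·75 = 288 + 95 + 0 + 18 + 180 + 300 = 881; overall_B = 881/15 = 58.7333.
Difference = 62.4000 − 58.7333 = 3.6667 ≈ 3.7.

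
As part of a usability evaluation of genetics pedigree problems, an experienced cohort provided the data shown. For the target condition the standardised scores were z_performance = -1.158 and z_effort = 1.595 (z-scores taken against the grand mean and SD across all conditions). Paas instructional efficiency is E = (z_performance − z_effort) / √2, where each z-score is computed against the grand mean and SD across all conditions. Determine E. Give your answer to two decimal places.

z_P − z_E = -1.158 − 1.595 = -2.7530.
E = -2.7530 / √2 = -2.7530 / 1.41421 = -1.9467 ≈ -1.95.

-1.95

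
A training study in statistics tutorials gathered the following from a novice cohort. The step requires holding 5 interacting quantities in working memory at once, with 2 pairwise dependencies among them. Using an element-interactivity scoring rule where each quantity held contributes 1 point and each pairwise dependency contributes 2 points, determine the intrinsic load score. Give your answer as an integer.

Element contribution: 5 × 1 = 5.
Interaction contribution: 2 × 2 = 4.
Intrinsic load = 5 + 4 = 9.

9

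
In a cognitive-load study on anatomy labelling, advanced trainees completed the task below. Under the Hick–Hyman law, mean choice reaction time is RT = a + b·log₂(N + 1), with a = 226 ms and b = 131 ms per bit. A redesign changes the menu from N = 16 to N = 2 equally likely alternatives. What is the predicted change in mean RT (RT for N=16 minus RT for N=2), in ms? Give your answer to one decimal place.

327.8

RT(16) = 226 + 131·log₂(17) = 226 + 131·4.0875 = 761.4625 ms.
RT(2) = 226 + 131·log₂(3) = 226 + 131·1.5850 = 433.6350 ms.
Difference = 761.4625 − 433.6350 = 327.8275 ≈ 327.8 ms.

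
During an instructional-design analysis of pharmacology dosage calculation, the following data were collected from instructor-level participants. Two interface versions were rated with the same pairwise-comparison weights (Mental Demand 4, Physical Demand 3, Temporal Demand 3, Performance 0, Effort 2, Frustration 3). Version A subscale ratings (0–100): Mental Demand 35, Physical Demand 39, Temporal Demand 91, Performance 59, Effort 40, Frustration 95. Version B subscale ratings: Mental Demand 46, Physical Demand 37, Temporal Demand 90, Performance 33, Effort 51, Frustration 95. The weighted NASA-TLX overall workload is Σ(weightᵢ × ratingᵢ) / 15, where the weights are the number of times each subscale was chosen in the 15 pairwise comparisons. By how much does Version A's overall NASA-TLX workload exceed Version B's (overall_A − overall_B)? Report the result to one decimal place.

Version A weighted sum = 4·35 + 3·39 + 3·91 + 0·59 + 2·40 + 3·95 = 140 + 117 + 273 + 0 + 80 + 285 = 895; overall_A = 895/15 = 59.6667.
Version B weighted sum = 4·46 + 3·37 + 3·90 + 0·33 + 2·51 + 3·95 = 184 + 111 + 270 + 0 + 102 + 285 = 952; overall_B = 952/15 = 63.4667.
Difference = 59.6667 − 63.4667 = -3.8000 ≈ -3.8.

-3.8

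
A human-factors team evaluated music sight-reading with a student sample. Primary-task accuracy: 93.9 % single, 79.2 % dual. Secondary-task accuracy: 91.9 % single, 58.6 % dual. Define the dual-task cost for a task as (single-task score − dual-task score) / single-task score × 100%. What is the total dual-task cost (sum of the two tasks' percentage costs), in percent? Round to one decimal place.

51.9

Primary cost = (93.9 − 79.2) / 93.9 × 100% = 15.6550%.
Secondary cost = (91.9 − 58.6) / 91.9 × 100% = 36.2350%.
Total = 15.6550% + 36.2350% = 51.8900% ≈ 51.9%.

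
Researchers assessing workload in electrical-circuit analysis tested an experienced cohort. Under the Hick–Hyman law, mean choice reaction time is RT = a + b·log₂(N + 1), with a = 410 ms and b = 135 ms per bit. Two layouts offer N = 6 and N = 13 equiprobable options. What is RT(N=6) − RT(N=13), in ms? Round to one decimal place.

-135.0

RT(6) = 410 + 135·log₂(7) = 410 + 135·2.8074 = 788.9990 ms.
RT(13) = 410 + 135·log₂(14) = 410 + 135·3.8074 = 923.9990 ms.
Difference = 788.9990 − 923.9990 = -135.0000 ≈ -135.0 ms.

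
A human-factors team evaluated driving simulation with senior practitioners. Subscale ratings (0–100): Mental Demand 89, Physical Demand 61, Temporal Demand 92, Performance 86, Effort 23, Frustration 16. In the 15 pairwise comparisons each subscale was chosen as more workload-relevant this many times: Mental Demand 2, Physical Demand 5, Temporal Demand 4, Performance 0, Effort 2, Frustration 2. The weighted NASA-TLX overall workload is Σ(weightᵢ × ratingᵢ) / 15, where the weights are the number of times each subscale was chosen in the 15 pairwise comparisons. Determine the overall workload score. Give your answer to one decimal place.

The tallies are the weights (they sum to 15).
Weighted sum = 2·89 + 5·61 + 4·92 + 0·86 + 2·23 + 2·16
            = 178 + 305 + 368 + 0 + 46 + 32 = 929.
Overall workload = 929 / 15 = 61.9333 ≈ 61.9.

61.9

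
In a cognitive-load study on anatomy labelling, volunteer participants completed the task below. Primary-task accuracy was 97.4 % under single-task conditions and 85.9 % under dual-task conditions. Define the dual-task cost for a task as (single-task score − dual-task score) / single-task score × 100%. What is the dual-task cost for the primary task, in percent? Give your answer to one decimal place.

Cost = (97.4 − 85.9) / 97.4 × 100%
     = 11.5000 / 97.4 × 100% = 11.8070%.
≈ 11.8%.

11.8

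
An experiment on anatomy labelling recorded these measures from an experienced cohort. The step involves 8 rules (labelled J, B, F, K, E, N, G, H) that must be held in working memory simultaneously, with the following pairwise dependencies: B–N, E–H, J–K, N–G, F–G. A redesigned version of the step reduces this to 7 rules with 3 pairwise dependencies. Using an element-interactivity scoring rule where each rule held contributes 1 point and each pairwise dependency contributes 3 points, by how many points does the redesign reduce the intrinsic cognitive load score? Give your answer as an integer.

7

Original: 8 × 1 + 5 × 3 = 8 + 15 = 23.
Redesigned: 7 × 1 + 3 × 3 = 7 + 9 = 16.
Reduction = 23 − 16 = 7.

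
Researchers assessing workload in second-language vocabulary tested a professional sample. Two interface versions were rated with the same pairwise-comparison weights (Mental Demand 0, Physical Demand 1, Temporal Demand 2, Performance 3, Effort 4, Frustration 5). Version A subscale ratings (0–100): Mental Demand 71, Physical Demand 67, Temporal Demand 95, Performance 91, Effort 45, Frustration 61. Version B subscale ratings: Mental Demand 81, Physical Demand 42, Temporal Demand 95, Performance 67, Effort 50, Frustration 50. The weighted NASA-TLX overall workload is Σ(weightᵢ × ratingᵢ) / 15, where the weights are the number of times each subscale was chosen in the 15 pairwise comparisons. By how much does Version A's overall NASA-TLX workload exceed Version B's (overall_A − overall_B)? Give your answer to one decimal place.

8.8

Version A weighted sum = 0·71 + 1·67 + 2·95 + 3·91 + 4·45 + 5·61 = 0 + 67 + 190 + 273 + 180 + 305 = 1015; overall_A = 1015/15 = 67.6667.
Version B weighted sum = 0·81 + 1·42 + 2·95 + 3·67 + 4·50 + 5·50 = 0 + 42 + 190 + 201 + 200 + 250 = 883; overall_B = 883/15 = 58.8667.
Difference = 67.6667 − 58.8667 = 8.8000 ≈ 8.8.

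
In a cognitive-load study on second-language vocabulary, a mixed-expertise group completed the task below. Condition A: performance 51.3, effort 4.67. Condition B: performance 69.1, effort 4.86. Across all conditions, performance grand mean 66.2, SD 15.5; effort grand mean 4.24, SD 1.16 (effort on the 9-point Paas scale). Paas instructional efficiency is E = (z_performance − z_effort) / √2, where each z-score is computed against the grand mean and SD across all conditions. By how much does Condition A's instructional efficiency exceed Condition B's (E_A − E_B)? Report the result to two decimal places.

Condition A: z_P = (51.3 − 66.2)/15.5 = -0.9613; z_E = (4.67 − 4.24)/1.16 = 0.3707; E_A = (-0.9613 − 0.3707)/√2 = -0.9419.
Condition B: z_P = (69.1 − 66.2)/15.5 = 0.1871; z_E = (4.86 − 4.24)/1.16 = 0.5345; E_B = (0.1871 − 0.5345)/√2 = -0.2456.
E_A − E_B = -0.9419 − (-0.2456) = -0.6963 ≈ -0.70.

-0.70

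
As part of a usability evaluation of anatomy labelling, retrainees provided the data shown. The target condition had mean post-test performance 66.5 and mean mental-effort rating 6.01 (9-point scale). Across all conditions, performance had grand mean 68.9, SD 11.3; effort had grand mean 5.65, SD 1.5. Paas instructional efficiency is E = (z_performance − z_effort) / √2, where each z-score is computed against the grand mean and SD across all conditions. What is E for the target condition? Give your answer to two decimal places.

z_performance = (66.5 − 68.9) / 11.3 = -2.4000 / 11.3 = -0.2124.
z_effort = (6.01 − 5.65) / 1.5 = 0.3600 / 1.5 = 0.2400.
z_P − z_E = -0.2124 − 0.2400 = -0.4524.
E = -0.4524 / √2 = -0.4524 / 1.41421 = -0.3199 ≈ -0.32.

-0.32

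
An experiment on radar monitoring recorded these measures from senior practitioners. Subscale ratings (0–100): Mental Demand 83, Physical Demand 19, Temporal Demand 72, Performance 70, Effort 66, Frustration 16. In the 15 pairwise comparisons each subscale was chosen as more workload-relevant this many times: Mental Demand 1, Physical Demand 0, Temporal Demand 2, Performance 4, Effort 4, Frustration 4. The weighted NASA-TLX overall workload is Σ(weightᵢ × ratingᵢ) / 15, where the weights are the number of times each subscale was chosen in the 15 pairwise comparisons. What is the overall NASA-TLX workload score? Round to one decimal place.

55.7

The tallies are the weights (they sum to 15).
Weighted sum = 1·83 + 0·19 + 2·72 + 4·70 + 4·66 + 4·16
            = 83 + 0 + 144 + 280 + 264 + 64 = 835.
Overall workload = 835 / 15 = 55.6667 ≈ 55.7.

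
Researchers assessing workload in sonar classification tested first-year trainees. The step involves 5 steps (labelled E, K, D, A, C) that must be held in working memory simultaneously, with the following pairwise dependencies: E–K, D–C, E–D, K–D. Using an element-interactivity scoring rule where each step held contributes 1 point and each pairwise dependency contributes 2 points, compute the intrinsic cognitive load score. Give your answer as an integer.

13

Count of steps held simultaneously: 5.
Count of pairwise dependencies listed: 4.
Element contribution: 5 × 1 = 5.
Interaction contribution: 4 × 2 = 8.
Intrinsic load = 5 + 8 = 13.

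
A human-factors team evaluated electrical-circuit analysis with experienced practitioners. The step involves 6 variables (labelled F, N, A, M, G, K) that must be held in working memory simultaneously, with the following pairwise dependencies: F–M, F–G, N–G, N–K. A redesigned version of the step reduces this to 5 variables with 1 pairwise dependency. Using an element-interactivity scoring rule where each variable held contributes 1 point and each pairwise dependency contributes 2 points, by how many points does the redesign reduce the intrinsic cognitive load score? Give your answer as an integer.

7

Original: 6 × 1 + 4 × 2 = 6 + 8 = 14.
Redesigned: 5 × 1 + 1 × 2 = 5 + 2 = 7.
Reduction = 14 − 7 = 7.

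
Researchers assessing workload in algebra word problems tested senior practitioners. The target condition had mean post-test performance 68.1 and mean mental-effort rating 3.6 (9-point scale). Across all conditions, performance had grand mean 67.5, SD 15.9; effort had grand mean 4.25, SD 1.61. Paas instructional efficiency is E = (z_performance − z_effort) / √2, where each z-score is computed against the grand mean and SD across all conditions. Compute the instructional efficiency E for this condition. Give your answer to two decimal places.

0.31

z_performance = (68.1 − 67.5) / 15.9 = 0.6000 / 15.9 = 0.0377.
z_effort = (3.6 − 4.25) / 1.61 = -0.6500 / 1.61 = -0.4037.
z_P − z_E = 0.0377 − (-0.4037) = 0.4414.
E = 0.4414 / √2 = 0.4414 / 1.41421 = 0.3121 ≈ 0.31.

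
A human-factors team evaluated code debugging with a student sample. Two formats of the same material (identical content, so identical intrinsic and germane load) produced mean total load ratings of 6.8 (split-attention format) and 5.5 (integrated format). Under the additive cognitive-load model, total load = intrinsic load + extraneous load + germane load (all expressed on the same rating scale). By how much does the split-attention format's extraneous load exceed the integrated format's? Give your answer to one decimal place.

1.3

Intrinsic and germane load are equal across formats, so the difference in total load equals the difference in extraneous load.
Extraneous-load difference = 6.8 − 5.5 = 1.3.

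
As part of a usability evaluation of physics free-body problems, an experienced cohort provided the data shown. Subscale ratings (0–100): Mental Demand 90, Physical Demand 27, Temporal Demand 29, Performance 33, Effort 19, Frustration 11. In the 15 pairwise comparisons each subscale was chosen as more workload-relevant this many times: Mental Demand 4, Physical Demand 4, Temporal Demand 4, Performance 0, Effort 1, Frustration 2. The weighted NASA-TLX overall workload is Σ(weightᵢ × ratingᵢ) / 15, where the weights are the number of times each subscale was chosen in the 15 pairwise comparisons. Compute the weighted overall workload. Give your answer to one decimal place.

The tallies are the weights (they sum to 15).
Weighted sum = 4·90 + 4·27 + 4·29 + 0·33 + 1·19 + 2·11
            = 360 + 108 + 116 + 0 + 19 + 22 = 625.
Overall workload = 625 / 15 = 41.6667 ≈ 41.7.

41.7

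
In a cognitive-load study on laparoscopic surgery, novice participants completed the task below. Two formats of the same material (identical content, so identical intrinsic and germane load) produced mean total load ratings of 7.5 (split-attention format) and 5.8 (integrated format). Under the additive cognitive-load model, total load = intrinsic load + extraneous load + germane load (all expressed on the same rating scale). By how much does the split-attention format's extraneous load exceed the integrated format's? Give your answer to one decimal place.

1.7

Intrinsic and germane load are equal across formats, so the difference in total load equals the difference in extraneous load.
Extraneous-load difference = 7.5 − 5.8 = 1.7.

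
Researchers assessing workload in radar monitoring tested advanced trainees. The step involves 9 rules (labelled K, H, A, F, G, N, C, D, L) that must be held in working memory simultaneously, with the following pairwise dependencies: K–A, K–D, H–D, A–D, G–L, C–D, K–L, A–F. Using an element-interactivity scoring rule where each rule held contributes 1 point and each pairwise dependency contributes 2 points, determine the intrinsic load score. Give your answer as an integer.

25

Count of rules held simultaneously: 9.
Count of pairwise dependencies listed: 8.
Element contribution: 9 × 1 = 9.
Interaction contribution: 8 × 2 = 16.
Intrinsic load = 9 + 16 = 25.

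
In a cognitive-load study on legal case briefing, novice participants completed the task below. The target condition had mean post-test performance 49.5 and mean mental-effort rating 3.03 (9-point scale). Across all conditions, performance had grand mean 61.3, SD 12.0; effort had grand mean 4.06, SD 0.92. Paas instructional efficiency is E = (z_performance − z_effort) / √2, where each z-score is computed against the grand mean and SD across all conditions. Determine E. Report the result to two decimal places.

z_performance = (49.5 − 61.3) / 12.0 = -11.8000 / 12.0 = -0.9833.
z_effort = (3.03 − 4.06) / 0.92 = -1.0300 / 0.92 = -1.1196.
z_P − z_E = -0.9833 − (-1.1196) = 0.1363.
E = 0.1363 / √2 = 0.1363 / 1.41421 = 0.0964 ≈ 0.10.

0.10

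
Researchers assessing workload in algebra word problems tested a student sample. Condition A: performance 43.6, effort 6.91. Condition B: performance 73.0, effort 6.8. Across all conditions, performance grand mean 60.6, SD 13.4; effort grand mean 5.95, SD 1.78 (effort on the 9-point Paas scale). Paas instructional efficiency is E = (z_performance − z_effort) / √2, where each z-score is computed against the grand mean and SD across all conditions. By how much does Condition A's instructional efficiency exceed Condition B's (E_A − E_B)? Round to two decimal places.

-1.60

Condition A: z_P = (43.6 − 60.6)/13.4 = -1.2687; z_E = (6.91 − 5.95)/1.78 = 0.5393; E_A = (-1.2687 − 0.5393)/√2 = -1.2784.
Condition B: z_P = (73.0 − 60.6)/13.4 = 0.9254; z_E = (6.8 − 5.95)/1.78 = 0.4775; E_B = (0.9254 − 0.4775)/√2 = 0.3167.
E_A − E_B = -1.2784 − 0.3167 = -1.5951 ≈ -1.60.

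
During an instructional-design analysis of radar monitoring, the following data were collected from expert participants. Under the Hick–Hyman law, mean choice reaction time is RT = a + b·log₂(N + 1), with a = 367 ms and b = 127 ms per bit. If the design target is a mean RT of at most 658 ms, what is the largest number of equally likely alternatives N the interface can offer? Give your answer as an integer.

Set 367 + 127·log₂(N + 1) ≤ 658.
log₂(N + 1) ≤ (658 − 367) / 127 = 2.2913.
N + 1 ≤ 2^2.2913 = 4.8950.
N ≤ 3.8950, so the largest integer N is 3.

3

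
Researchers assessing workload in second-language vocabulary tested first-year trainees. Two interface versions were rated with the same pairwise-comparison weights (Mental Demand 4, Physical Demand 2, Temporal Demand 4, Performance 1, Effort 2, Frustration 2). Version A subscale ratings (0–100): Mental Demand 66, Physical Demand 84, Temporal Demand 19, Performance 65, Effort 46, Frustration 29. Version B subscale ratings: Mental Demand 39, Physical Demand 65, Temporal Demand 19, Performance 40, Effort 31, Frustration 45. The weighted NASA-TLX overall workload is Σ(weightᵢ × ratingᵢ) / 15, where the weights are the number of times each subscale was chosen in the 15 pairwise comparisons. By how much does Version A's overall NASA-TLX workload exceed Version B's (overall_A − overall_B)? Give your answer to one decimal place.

11.3

Version A weighted sum = 4·66 + 2·84 + 4·19 + 1·65 + 2·46 + 2·29 = 264 + 168 + 76 + 65 + 92 + 58 = 723; overall_A = 723/15 = 48.2000.
Version B weighted sum = 4·39 + 2·65 + 4·19 + 1·40 + 2·31 + 2·45 = 156 + 130 + 76 + 40 + 62 + 90 = 554; overall_B = 554/15 = 36.9333.
Difference = 48.2000 − 36.9333 = 11.2667 ≈ 11.3.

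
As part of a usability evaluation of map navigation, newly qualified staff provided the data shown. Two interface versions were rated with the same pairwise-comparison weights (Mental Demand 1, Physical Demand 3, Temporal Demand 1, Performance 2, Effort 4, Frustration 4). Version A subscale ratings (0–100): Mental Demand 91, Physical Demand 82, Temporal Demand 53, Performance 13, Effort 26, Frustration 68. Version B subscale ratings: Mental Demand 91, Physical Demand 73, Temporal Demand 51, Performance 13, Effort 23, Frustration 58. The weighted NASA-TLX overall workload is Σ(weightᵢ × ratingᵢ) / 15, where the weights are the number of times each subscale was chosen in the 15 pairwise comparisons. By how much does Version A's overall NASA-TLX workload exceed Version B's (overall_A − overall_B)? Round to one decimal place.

Version A weighted sum = 1·91 + 3·82 + 1·53 + 2·13 + 4·26 + 4·68 = 91 + 246 + 53 + 26 + 104 + 272 = 792; overall_A = 792/15 = 52.8000.
Version B weighted sum = 1·91 + 3·73 + 1·51 + 2·13 + 4·23 + 4·58 = 91 + 219 + 51 + 26 + 92 + 232 = 711; overall_B = 711/15 = 47.4000.
Difference = 52.8000 − 47.4000 = 5.4000 ≈ 5.4.

5.4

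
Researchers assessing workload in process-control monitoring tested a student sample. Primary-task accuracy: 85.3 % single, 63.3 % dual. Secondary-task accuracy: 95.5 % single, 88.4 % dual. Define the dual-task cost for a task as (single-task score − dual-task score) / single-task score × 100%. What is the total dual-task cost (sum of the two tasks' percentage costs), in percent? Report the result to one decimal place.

Primary cost = (85.3 − 63.3) / 85.3 × 100% = 25.7913%.
Secondary cost = (95.5 − 88.4) / 95.5 × 100% = 7.4346%.
Total = 25.7913% + 7.4346% = 33.2259% ≈ 33.2%.

33.2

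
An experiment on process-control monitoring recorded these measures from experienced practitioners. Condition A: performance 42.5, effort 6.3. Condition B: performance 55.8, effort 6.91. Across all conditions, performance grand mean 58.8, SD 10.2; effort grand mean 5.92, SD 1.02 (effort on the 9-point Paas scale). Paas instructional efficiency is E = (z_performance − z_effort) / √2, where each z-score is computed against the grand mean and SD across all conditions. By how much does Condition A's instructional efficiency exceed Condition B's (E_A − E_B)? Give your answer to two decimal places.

Condition A: z_P = (42.5 − 58.8)/10.2 = -1.5980; z_E = (6.3 − 5.92)/1.02 = 0.3725; E_A = (-1.5980 − 0.3725)/√2 = -1.3934.
Condition B: z_P = (55.8 − 58.8)/10.2 = -0.2941; z_E = (6.91 − 5.92)/1.02 = 0.9706; E_B = (-0.2941 − 0.9706)/√2 = -0.8943.
E_A − E_B = -1.3934 − (-0.8943) = -0.4991 ≈ -0.50.

-0.50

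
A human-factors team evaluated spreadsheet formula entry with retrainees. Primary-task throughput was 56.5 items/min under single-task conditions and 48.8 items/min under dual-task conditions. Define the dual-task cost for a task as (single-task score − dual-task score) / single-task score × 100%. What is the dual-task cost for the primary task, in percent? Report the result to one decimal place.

Cost = (56.5 − 48.8) / 56.5 × 100%
     = 7.7000 / 56.5 × 100% = 13.6283%.
≈ 13.6%.

13.6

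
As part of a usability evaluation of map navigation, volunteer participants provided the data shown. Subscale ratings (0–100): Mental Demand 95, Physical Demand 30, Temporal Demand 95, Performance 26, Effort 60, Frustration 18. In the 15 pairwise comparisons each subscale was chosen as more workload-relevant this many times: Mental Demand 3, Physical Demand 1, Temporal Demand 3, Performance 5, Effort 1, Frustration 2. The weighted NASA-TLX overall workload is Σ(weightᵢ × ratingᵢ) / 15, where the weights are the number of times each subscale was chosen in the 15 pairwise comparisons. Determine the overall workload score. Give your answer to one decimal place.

The tallies are the weights (they sum to 15).
Weighted sum = 3·95 + 1·30 + 3·95 + 5·26 + 1·60 + 2·18
            = 285 + 30 + 285 + 130 + 60 + 36 = 826.
Overall workload = 826 / 15 = 55.0667 ≈ 55.1.

55.1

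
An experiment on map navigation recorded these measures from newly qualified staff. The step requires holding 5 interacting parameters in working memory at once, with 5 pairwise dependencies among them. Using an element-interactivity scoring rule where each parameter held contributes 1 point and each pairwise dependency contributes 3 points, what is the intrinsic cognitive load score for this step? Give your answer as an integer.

Element contribution: 5 × 1 = 5.
Interaction contribution: 5 × 3 = 15.
Intrinsic load = 5 + 15 = 20.

20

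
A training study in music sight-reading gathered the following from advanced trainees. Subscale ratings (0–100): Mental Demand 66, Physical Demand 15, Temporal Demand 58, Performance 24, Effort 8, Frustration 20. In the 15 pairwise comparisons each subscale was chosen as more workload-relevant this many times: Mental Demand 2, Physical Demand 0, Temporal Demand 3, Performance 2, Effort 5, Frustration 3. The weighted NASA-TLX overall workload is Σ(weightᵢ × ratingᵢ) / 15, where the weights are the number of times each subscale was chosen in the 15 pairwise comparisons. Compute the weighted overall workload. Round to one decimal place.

30.3

The tallies are the weights (they sum to 15).
Weighted sum = 2·66 + 0·15 + 3·58 + 2·24 + 5·8 + 3·20
            = 132 + 0 + 174 + 48 + 40 + 60 = 454.
Overall workload = 454 / 15 = 30.2667 ≈ 30.3.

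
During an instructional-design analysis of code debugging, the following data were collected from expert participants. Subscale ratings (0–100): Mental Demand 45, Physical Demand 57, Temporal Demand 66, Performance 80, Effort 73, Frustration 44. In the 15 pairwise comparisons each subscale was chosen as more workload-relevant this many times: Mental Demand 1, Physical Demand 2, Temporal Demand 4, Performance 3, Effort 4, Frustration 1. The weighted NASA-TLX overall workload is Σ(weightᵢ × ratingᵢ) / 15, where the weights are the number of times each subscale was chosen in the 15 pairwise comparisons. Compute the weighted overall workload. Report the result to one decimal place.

The tallies are the weights (they sum to 15).
Weighted sum = 1·45 + 2·57 + 4·66 + 3·80 + 4·73 + 1·44
            = 45 + 114 + 264 + 240 + 292 + 44 = 999.
Overall workload = 999 / 15 = 66.6000 ≈ 66.6.

66.6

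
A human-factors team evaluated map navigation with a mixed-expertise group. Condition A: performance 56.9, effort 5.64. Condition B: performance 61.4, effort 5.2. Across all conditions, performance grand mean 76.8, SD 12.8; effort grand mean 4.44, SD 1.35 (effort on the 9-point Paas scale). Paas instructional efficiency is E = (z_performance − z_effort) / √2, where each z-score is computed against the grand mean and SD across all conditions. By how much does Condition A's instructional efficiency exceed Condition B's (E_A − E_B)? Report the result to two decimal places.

Condition A: z_P = (56.9 − 76.8)/12.8 = -1.5547; z_E = (5.64 − 4.44)/1.35 = 0.8889; E_A = (-1.5547 − 0.8889)/√2 = -1.7279.
Condition B: z_P = (61.4 − 76.8)/12.8 = -1.2031; z_E = (5.2 − 4.44)/1.35 = 0.5630; E_B = (-1.2031 − 0.5630)/√2 = -1.2488.
E_A − E_B = -1.7279 − (-1.2488) = -0.4791 ≈ -0.48.

-0.48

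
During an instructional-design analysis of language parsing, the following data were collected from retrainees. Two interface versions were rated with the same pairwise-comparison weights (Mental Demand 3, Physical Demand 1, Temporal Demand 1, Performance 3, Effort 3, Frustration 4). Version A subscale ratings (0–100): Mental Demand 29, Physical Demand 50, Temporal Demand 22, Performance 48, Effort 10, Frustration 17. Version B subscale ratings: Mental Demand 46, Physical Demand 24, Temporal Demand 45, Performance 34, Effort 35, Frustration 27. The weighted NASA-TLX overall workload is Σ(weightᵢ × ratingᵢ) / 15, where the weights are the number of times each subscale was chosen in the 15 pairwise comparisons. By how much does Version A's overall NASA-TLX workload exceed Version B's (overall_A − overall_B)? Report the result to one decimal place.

-8.1

Version A weighted sum = 3·29 + 1·50 + 1·22 + 3·48 + 3·10 + 4·17 = 87 + 50 + 22 + 144 + 30 + 68 = 401; overall_A = 401/15 = 26.7333.
Version B weighted sum = 3·46 + 1·24 + 1·45 + 3·34 + 3·35 + 4·27 = 138 + 24 + 45 + 102 + 105 + 108 = 522; overall_B = 522/15 = 34.8000.
Difference = 26.7333 − 34.8000 = -8.0667 ≈ -8.1.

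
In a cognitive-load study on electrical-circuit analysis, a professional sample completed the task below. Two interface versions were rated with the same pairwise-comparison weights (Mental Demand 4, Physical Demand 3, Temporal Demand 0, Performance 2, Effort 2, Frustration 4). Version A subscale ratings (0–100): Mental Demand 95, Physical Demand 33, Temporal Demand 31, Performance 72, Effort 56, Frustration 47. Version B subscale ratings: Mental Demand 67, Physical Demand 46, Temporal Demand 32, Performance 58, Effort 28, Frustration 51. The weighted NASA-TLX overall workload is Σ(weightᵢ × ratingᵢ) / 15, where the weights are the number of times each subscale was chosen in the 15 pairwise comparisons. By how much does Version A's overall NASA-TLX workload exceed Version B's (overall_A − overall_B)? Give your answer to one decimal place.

Version A weighted sum = 4·95 + 3·33 + 0·31 + 2·72 + 2·56 + 4·47 = 380 + 99 + 0 + 144 + 112 + 188 = 923; overall_A = 923/15 = 61.5333.
Version B weighted sum = 4·67 + 3·46 + 0·32 + 2·58 + 2·28 + 4·51 = 268 + 138 + 0 + 116 + 56 + 204 = 782; overall_B = 782/15 = 52.1333.
Difference = 61.5333 − 52.1333 = 9.4000 ≈ 9.4.

9.4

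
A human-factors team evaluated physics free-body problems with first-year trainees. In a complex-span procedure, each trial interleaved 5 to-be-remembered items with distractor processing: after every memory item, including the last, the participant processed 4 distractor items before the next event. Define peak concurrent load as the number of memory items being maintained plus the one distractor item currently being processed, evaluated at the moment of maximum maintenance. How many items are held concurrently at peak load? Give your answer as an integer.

Maintenance is greatest during the distractor(s) after memory item 5: all 5 memory items are being held.
One distractor item is concurrently being processed.
Peak concurrent load = 5 + 1 = 6 items.

6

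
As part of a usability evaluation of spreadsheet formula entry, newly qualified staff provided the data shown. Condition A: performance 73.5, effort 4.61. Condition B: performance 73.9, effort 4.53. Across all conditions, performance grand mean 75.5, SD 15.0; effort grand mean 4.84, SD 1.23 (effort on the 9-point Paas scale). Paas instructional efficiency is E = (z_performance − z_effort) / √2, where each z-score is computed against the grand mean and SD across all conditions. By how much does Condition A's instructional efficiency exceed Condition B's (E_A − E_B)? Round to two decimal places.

Condition A: z_P = (73.5 − 75.5)/15.0 = -0.1333; z_E = (4.61 − 4.84)/1.23 = -0.1870; E_A = (-0.1333 − (-0.1870))/√2 = 0.0380.
Condition B: z_P = (73.9 − 75.5)/15.0 = -0.1067; z_E = (4.53 − 4.84)/1.23 = -0.2520; E_B = (-0.1067 − (-0.2520))/√2 = 0.1027.
E_A − E_B = 0.0380 − 0.1027 = -0.0647 ≈ -0.06.

-0.06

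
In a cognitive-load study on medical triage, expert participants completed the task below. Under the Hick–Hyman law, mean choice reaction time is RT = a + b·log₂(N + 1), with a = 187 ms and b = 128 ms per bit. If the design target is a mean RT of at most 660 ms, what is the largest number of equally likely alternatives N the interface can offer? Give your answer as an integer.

11

Set 187 + 128·log₂(N + 1) ≤ 660.
log₂(N + 1) ≤ (660 − 187) / 128 = 3.6953.
N + 1 ≤ 2^3.6953 = 12.9538.
N ≤ 11.9538, so the largest integer N is 11.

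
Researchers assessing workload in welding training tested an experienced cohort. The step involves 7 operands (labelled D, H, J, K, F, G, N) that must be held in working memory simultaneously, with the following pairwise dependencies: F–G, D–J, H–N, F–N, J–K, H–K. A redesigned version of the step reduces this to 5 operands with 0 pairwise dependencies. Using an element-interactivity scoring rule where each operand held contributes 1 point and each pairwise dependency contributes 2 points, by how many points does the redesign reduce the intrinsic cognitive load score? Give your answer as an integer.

Original: 7 × 1 + 6 × 2 = 7 + 12 = 19.
Redesigned: 5 × 1 + 0 × 2 = 5 + 0 = 5.
Reduction = 19 − 5 = 14.

14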